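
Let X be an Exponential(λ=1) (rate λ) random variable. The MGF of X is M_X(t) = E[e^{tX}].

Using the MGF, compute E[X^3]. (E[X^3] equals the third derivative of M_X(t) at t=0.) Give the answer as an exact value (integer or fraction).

E[X^3] = D^3[M](0) = 6

M_X(t) = 1/(1 - t)
D^3[M](t) = 6/(t^4 - 4*t^3 + 6*t^2 - 4*t + 1)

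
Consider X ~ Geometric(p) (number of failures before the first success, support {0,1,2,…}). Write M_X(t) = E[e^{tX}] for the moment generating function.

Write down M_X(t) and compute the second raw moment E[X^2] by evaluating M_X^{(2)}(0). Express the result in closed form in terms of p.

E[X^2] = M′′(0) = 1 - 3/p + 2/p^2

M_X(t) = p/(-(1 - p)*e^(t) + 1)
M′(t) = (-p^2*e^(t) + p*e^(t))/(p^2*e^(2*t) - 2*p*e^(2*t) + 2*p*e^(t) + e^(2*t) - 2*e^(t) + 1)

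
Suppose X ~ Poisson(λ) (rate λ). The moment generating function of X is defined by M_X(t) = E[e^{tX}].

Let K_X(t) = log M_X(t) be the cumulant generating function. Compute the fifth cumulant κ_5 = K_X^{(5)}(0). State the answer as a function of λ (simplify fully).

M_X(t) = e^(λ*(e^(t) - 1))
K_X(t) = log M_X(t) = λ*(e^(t) - 1)
K′(t) = λ*e^(t)
K′′(t) = λ*e^(t)
K′′′(t) = λ*e^(t)
K′′′′(t) = λ*e^(t)
K′′′′′(t) = λ*e^(t)

κ_5 = K′′′′′(0) = λ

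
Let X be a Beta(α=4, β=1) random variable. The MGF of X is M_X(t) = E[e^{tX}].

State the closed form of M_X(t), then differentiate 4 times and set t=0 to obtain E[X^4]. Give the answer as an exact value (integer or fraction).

M_X(t) = ₁F₁(4; 5; t)
M^(4)(t) = ₁F₁(8; 9; t)/2

E[X^4] = M^(4)(0) = 1/2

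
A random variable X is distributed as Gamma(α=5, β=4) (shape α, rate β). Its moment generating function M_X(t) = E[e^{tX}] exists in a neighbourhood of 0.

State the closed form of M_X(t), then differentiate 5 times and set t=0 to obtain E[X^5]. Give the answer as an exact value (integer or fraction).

E[X^5] = d^5M/dt^5 |_{t=0} = 945/64

M_X(t) = 1024/(4 - t)^5
dM/dt = 5120/(t^6 - 24*t^5 + 240*t^4 - 1280*t^3 + 3840*t^2 - 6144*t + 4096)
d^2M/dt^2 = -30720/(t^7 - 28*t^6 + 336*t^5 - 2240*t^4 + 8960*t^3 - 21504*t^2 + 28672*t - 16384)
d^3M/dt^3 = 215040/(t^8 - 32*t^7 + 448*t^6 - 3584*t^5 + 17920*t^4 - 57344*t^3 + 114688*t^2 - 131072*t + 65536)
d^4M/dt^4 = -1720320/(t^9 - 36*t^8 + 576*t^7 - 5376*t^6 + 32256*t^5 - 129024*t^4 + 344064*t^3 - 589824*t^2 + 589824*t - 262144)
d^5M/dt^5 = 15482880/(t^10 - 40*t^9 + 720*t^8 - 7680*t^7 + 53760*t^6 - 258048*t^5 + 860160*t^4 - 1966080*t^3 + 2949120*t^2 - 2621440*t + 1048576)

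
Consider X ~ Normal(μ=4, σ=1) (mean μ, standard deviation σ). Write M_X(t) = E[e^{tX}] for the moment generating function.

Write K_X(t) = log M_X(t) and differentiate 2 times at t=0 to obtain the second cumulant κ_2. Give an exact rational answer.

M_X(t) = e^(t^2/2 + 4*t)
K_X(t) = log M_X(t) = t^2/2 + 4*t
D^2[K](t) = 1

κ_2 = D^2[K](0) = 1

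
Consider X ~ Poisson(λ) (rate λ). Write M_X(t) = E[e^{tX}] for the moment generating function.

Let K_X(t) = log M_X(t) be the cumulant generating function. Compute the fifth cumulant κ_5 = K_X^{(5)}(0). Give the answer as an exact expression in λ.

M_X(t) = e^(λ*(e^(t) - 1))
K_X(t) = log M_X(t) = λ*(e^(t) - 1)
dK/dt = λ*e^(t)
d^2K/dt^2 = λ*e^(t)
d^3K/dt^3 = λ*e^(t)
d^4K/dt^4 = λ*e^(t)
d^5K/dt^5 = λ*e^(t)

κ_5 = d^5K/dt^5 |_{t=0} = λ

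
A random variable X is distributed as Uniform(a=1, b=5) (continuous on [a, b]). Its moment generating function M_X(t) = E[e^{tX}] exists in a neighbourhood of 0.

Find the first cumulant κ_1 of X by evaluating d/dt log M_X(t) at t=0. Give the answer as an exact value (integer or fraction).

M_X(t) = (e^(5*t) - e^(t))/(4*t)
K_X(t) = log M_X(t) = -log(t) + log(e^(5*t) - e^(t)) - 2*log(2)
dK/dt = (5*t*e^(4*t) - t - e^(4*t) + 1)/(t*e^(4*t) - t)

κ_1 = dK/dt |_{t=0} = 3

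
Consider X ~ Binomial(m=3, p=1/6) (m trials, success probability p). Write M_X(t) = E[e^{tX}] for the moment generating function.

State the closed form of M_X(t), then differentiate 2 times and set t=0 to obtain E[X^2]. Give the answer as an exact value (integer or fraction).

E[X^2] = M′′(0) = 2/3

M_X(t) = (e^(t)/6 + 5/6)^3
M′(t) = e^(3*t)/72 + 5*e^(2*t)/36 + 25*e^(t)/72
M′′(t) = e^(3*t)/24 + 5*e^(2*t)/18 + 25*e^(t)/72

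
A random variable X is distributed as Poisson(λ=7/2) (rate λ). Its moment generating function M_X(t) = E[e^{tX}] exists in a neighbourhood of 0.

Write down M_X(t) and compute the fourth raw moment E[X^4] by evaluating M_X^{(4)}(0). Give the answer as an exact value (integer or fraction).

M_X(t) = e^(7*e^(t)/2 - 7/2)
M′(t) = 7*e^(-7/2)*e^(t)*e^(7*e^(t)/2)/2
M′′(t) = (49*e^(2*t)*e^(7*e^(t)/2) + 14*e^(t)*e^(7*e^(t)/2))*e^(-7/2)/4
M′′′(t) = (343*e^(3*t)*e^(7*e^(t)/2) + 294*e^(2*t)*e^(7*e^(t)/2) + 28*e^(t)*e^(7*e^(t)/2))*e^(-7/2)/8
M′′′′(t) = (2401*e^(4*t)*e^(7*e^(t)/2) + 4116*e^(3*t)*e^(7*e^(t)/2) + 1372*e^(2*t)*e^(7*e^(t)/2) + 56*e^(t)*e^(7*e^(t)/2))*e^(-7/2)/16

E[X^4] = M′′′′(0) = 7945/16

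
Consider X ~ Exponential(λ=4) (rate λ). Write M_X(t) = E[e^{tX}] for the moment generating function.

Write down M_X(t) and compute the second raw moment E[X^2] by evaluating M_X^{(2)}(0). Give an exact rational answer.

E[X^2] = D^2[M](0) = 1/8

M_X(t) = 4/(4 - t)
D^2[M](t) = -8/(t^3 - 12*t^2 + 48*t - 64)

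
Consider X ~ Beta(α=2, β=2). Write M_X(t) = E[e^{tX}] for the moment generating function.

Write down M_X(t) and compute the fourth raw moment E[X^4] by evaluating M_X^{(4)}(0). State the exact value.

M_X(t) = ₁F₁(2; 4; t)
D^4[M](t) = ₁F₁(6; 8; t)/7

E[X^4] = D^4[M](0) = 1/7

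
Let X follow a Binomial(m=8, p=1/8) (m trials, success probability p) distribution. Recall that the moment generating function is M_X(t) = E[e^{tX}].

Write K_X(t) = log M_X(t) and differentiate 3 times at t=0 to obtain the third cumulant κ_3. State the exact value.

κ_3 = K^(3)(0) = 21/32

M_X(t) = (e^(t)/8 + 7/8)^8
K_X(t) = log M_X(t) = 8*log(e^(t)/8 + 7/8)
K^(3)(t) = (-56*e^(2*t) + 392*e^(t))/(e^(3*t) + 21*e^(2*t) + 147*e^(t) + 343)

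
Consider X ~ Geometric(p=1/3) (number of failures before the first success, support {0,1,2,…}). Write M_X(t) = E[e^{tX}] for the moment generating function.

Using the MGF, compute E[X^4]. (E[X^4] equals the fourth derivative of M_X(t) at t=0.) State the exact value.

E[X^4] = D^4[M](0) = 730

M_X(t) = 1/(3*(1 - 2*e^(t)/3))
D^4[M](t) = (-16*e^(4*t) - 264*e^(3*t) - 396*e^(2*t) - 54*e^(t))/(32*e^(5*t) - 240*e^(4*t) + 720*e^(3*t) - 1080*e^(2*t) + 810*e^(t) - 243)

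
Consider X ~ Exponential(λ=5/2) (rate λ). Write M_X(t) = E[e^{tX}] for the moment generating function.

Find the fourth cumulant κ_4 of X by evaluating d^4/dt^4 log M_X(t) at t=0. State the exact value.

M_X(t) = 5/(2*(5/2 - t))
K_X(t) = log M_X(t) = -log(5/2 - t) - log(2) + log(5)
D^4[K](t) = 96/(16*t^4 - 160*t^3 + 600*t^2 - 1000*t + 625)

κ_4 = D^4[K](0) = 96/625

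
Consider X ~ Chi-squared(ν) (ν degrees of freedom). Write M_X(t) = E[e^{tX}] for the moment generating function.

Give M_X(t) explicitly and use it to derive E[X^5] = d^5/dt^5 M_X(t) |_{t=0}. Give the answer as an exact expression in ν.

M_X(t) = (1 - 2*t)^(-ν/2)
dM/dt = -ν/(2*t*(1 - 2*t)^(ν/2) - (1 - 2*t)^(ν/2))
d^2M/dt^2 = (ν^2 + 2*ν)/(4*t^2*(1 - 2*t)^(ν/2) - 4*t*(1 - 2*t)^(ν/2) + (1 - 2*t)^(ν/2))
d^3M/dt^3 = (-ν^3 - 6*ν^2 - 8*ν)/(8*t^3*(1 - 2*t)^(ν/2) - 12*t^2*(1 - 2*t)^(ν/2) + 6*t*(1 - 2*t)^(ν/2) - (1 - 2*t)^(ν/2))
d^4M/dt^4 = (ν^4 + 12*ν^3 + 44*ν^2 + 48*ν)/(16*t^4*(1 - 2*t)^(ν/2) - 32*t^3*(1 - 2*t)^(ν/2) + 24*t^2*(1 - 2*t)^(ν/2) - 8*t*(1 - 2*t)^(ν/2) + (1 - 2*t)^(ν/2))

E[X^5] = d^5M/dt^5 |_{t=0} = ν*(ν^4 + 20*ν^3 + 140*ν^2 + 400*ν + 384)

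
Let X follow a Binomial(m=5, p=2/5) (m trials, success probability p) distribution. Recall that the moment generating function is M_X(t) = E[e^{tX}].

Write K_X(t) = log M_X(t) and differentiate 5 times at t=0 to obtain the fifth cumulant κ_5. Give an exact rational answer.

M_X(t) = (2*e^(t)/5 + 3/5)^5
K_X(t) = log M_X(t) = 5*log(2*e^(t)/5 + 3/5)
D^5[K](t) = (-240*e^(4*t) + 3960*e^(3*t) - 5940*e^(2*t) + 810*e^(t))/(32*e^(5*t) + 240*e^(4*t) + 720*e^(3*t) + 1080*e^(2*t) + 810*e^(t) + 243)

κ_5 = D^5[K](0) = -282/625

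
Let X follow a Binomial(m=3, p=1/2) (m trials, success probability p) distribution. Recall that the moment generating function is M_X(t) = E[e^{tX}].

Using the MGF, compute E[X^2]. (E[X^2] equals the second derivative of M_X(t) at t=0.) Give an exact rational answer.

E[X^2] = d^2M/dt^2 |_{t=0} = 3

M_X(t) = (e^(t)/2 + 1/2)^3
dM/dt = 3*e^(3*t)/8 + 3*e^(2*t)/4 + 3*e^(t)/8
d^2M/dt^2 = 9*e^(3*t)/8 + 3*e^(2*t)/2 + 3*e^(t)/8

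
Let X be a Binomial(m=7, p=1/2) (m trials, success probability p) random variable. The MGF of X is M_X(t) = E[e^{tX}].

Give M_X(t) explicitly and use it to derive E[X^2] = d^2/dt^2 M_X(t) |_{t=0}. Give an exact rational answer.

E[X^2] = M^(2)(0) = 14

M_X(t) = (e^(t)/2 + 1/2)^7
M^(2)(t) = 49*e^(7*t)/128 + 63*e^(6*t)/32 + 525*e^(5*t)/128 + 35*e^(4*t)/8 + 315*e^(3*t)/128 + 21*e^(2*t)/32 + 7*e^(t)/128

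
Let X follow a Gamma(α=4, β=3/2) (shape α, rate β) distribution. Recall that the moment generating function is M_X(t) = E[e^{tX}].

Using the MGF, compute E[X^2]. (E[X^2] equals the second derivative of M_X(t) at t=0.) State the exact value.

M_X(t) = 81/(16*(3/2 - t)^4)
M′(t) = -648/(32*t^5 - 240*t^4 + 720*t^3 - 1080*t^2 + 810*t - 243)
M′′(t) = 6480/(64*t^6 - 576*t^5 + 2160*t^4 - 4320*t^3 + 4860*t^2 - 2916*t + 729)

E[X^2] = M′′(0) = 80/9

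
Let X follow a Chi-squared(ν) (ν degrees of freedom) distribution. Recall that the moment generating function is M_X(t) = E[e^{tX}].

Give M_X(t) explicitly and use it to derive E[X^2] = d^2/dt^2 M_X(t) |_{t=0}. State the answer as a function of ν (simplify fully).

E[X^2] = D^2[M](0) = ν*(ν + 2)

M_X(t) = (1 - 2*t)^(-ν/2)
D^2[M](t) = (ν^2 + 2*ν)/(4*t^2*(1 - 2*t)^(ν/2) - 4*t*(1 - 2*t)^(ν/2) + (1 - 2*t)^(ν/2))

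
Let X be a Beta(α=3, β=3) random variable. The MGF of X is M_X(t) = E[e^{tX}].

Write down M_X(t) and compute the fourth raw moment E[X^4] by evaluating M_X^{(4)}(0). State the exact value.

E[X^4] = M^(4)(0) = 5/42

M_X(t) = ₁F₁(3; 6; t)
M^(4)(t) = 5*₁F₁(7; 10; t)/42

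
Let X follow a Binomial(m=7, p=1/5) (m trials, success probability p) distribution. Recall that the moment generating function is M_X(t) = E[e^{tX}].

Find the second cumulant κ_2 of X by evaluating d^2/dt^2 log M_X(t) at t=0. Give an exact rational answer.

M_X(t) = (e^(t)/5 + 4/5)^7
K_X(t) = log M_X(t) = 7*log(e^(t)/5 + 4/5)
dK/dt = 7*e^(t)/(e^(t) + 4)
d^2K/dt^2 = 28*e^(t)/(e^(2*t) + 8*e^(t) + 16)

κ_2 = d^2K/dt^2 |_{t=0} = 28/25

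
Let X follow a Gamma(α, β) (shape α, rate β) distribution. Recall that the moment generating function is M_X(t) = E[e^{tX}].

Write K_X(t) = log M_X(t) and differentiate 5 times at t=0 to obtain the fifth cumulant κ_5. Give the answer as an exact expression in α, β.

M_X(t) = (β/(β - t))^α
K_X(t) = log M_X(t) = α*(log(β) - log(β - t))
dK/dt = -α/(-β + t)
d^2K/dt^2 = α/(β^2 - 2*β*t + t^2)
d^3K/dt^3 = -2*α/(-β^3 + 3*β^2*t - 3*β*t^2 + t^3)
d^4K/dt^4 = 6*α/(β^4 - 4*β^3*t + 6*β^2*t^2 - 4*β*t^3 + t^4)
d^5K/dt^5 = -24*α/(-β^5 + 5*β^4*t - 10*β^3*t^2 + 10*β^2*t^3 - 5*β*t^4 + t^5)

κ_5 = d^5K/dt^5 |_{t=0} = 24*α/β^5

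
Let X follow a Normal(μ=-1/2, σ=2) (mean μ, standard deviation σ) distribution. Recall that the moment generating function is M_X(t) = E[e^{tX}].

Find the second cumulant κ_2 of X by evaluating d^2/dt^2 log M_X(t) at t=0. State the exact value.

κ_2 = D^2[K](0) = 4

M_X(t) = e^(2*t^2 - t/2)
K_X(t) = log M_X(t) = 2*t^2 - t/2
D^2[K](t) = 4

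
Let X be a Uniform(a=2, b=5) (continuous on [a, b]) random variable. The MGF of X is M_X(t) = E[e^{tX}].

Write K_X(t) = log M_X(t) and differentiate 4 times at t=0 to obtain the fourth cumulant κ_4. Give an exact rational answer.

κ_4 = K′′′′(0) = -27/40

M_X(t) = (e^(5*t) - e^(2*t))/(3*t)
K_X(t) = log M_X(t) = -log(t) + log(e^(5*t) - e^(2*t)) - log(3)
K′(t) = (5*t*e^(3*t) - 2*t - e^(3*t) + 1)/(t*e^(3*t) - t)
K′′(t) = (-9*t^2*e^(3*t) + e^(6*t) - 2*e^(3*t) + 1)/(t^2*e^(6*t) - 2*t^2*e^(3*t) + t^2)
K′′′(t) = (27*t^3*e^(6*t) + 27*t^3*e^(3*t) - 2*e^(9*t) + 6*e^(6*t) - 6*e^(3*t) + 2)/(t^3*e^(9*t) - 3*t^3*e^(6*t) + 3*t^3*e^(3*t) - t^3)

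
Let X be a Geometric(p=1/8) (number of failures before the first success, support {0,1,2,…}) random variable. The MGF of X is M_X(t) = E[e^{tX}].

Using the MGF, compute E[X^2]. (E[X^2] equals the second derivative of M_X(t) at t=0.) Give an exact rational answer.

E[X^2] = M^(2)(0) = 105

M_X(t) = 1/(8*(1 - 7*e^(t)/8))
M^(2)(t) = (-49*e^(2*t) - 56*e^(t))/(343*e^(3*t) - 1176*e^(2*t) + 1344*e^(t) - 512)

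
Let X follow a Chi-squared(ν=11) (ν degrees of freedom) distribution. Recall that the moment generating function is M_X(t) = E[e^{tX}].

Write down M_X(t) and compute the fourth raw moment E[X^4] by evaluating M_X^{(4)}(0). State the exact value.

M_X(t) = (1 - 2*t)^(-11/2)
dM/dt = 11/(64*t^6*√(1 - 2*t) - 192*t^5*√(1 - 2*t) + 240*t^4*√(1 - 2*t) - 160*t^3*√(1 - 2*t) + 60*t^2*√(1 - 2*t) - 12*t*√(1 - 2*t) + √(1 - 2*t))
d^2M/dt^2 = -143/(128*t^7*√(1 - 2*t) - 448*t^6*√(1 - 2*t) + 672*t^5*√(1 - 2*t) - 560*t^4*√(1 - 2*t) + 280*t^3*√(1 - 2*t) - 84*t^2*√(1 - 2*t) + 14*t*√(1 - 2*t) - √(1 - 2*t))

E[X^4] = d^4M/dt^4 |_{t=0} = 36465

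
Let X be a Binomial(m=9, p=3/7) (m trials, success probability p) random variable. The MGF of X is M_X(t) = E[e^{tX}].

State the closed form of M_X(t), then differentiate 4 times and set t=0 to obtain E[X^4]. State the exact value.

M_X(t) = (3*e^(t)/7 + 4/7)^9

E[X^4] = M′′′′(0) = 149715/343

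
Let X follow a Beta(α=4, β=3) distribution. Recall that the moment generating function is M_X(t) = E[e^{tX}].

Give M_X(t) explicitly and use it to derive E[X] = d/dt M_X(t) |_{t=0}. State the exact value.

E[X] = D[M](0) = 4/7

M_X(t) = ₁F₁(4; 7; t)
D[M](t) = 4*₁F₁(5; 8; t)/7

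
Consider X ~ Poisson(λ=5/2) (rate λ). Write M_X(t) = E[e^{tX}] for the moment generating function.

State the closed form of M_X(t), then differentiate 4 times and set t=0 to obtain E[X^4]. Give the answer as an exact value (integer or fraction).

M_X(t) = e^(5*e^(t)/2 - 5/2)
D^4[M](t) = (625*e^(4*t)*e^(5*e^(t)/2) + 1500*e^(3*t)*e^(5*e^(t)/2) + 700*e^(2*t)*e^(5*e^(t)/2) + 40*e^(t)*e^(5*e^(t)/2))*e^(-5/2)/16

E[X^4] = D^4[M](0) = 2865/16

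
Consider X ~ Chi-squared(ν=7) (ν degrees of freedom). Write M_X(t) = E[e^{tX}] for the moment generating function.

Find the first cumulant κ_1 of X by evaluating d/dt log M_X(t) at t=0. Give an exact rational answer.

M_X(t) = (1 - 2*t)^(-7/2)
K_X(t) = log M_X(t) = -7*log(1 - 2*t)/2
D[K](t) = -7/(2*t - 1)

κ_1 = D[K](0) = 7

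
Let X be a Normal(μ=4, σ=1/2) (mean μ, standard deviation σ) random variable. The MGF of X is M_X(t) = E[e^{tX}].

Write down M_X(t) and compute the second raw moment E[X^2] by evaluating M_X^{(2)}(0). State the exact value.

M_X(t) = e^(t^2/8 + 4*t)
D^2[M](t) = t^2*e^(4*t)*e^(t^2/8)/16 + 2*t*e^(4*t)*e^(t^2/8) + 65*e^(4*t)*e^(t^2/8)/4

E[X^2] = D^2[M](0) = 65/4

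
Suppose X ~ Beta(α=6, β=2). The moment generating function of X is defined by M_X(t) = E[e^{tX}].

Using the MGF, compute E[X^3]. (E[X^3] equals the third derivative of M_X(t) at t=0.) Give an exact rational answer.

M_X(t) = ₁F₁(6; 8; t)
M′(t) = 3*₁F₁(7; 9; t)/4
M′′(t) = 7*₁F₁(8; 10; t)/12
M′′′(t) = 7*₁F₁(9; 11; t)/15

E[X^3] = M′′′(0) = 7/15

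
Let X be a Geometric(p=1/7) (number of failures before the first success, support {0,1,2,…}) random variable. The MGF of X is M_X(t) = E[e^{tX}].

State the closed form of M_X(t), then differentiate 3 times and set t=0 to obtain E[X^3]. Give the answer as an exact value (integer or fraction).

M_X(t) = 1/(7*(1 - 6*e^(t)/7))
D^3[M](t) = (216*e^(3*t) + 1008*e^(2*t) + 294*e^(t))/(1296*e^(4*t) - 6048*e^(3*t) + 10584*e^(2*t) - 8232*e^(t) + 2401)

E[X^3] = D^3[M](0) = 1518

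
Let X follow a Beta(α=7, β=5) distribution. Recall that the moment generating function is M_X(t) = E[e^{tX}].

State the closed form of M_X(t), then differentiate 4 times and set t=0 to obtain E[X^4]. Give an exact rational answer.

E[X^4] = M′′′′(0) = 2/13

M_X(t) = ₁F₁(7; 12; t)
M′(t) = 7*₁F₁(8; 13; t)/12
M′′(t) = 14*₁F₁(9; 14; t)/39
M′′′(t) = 3*₁F₁(10; 15; t)/13
M′′′′(t) = 2*₁F₁(11; 16; t)/13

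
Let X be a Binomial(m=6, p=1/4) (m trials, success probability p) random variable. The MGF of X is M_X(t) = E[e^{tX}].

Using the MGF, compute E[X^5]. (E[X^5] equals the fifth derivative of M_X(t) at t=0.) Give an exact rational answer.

M_X(t) = (e^(t)/4 + 3/4)^6
M′(t) = 3*e^(6*t)/2048 + 45*e^(5*t)/2048 + 135*e^(4*t)/1024 + 405*e^(3*t)/1024 + 1215*e^(2*t)/2048 + 729*e^(t)/2048
M′′(t) = 9*e^(6*t)/1024 + 225*e^(5*t)/2048 + 135*e^(4*t)/256 + 1215*e^(3*t)/1024 + 1215*e^(2*t)/1024 + 729*e^(t)/2048
M′′′(t) = 27*e^(6*t)/512 + 1125*e^(5*t)/2048 + 135*e^(4*t)/64 + 3645*e^(3*t)/1024 + 1215*e^(2*t)/512 + 729*e^(t)/2048
M′′′′(t) = 81*e^(6*t)/256 + 5625*e^(5*t)/2048 + 135*e^(4*t)/16 + 10935*e^(3*t)/1024 + 1215*e^(2*t)/256 + 729*e^(t)/2048
M′′′′′(t) = 243*e^(6*t)/128 + 28125*e^(5*t)/2048 + 135*e^(4*t)/4 + 32805*e^(3*t)/1024 + 1215*e^(2*t)/128 + 729*e^(t)/2048

E[X^5] = M′′′′′(0) = 5841/64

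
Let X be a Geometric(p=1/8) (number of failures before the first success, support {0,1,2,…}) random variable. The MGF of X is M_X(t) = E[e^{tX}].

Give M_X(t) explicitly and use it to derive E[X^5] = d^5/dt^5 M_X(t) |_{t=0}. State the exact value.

M_X(t) = 1/(8*(1 - 7*e^(t)/8))
dM/dt = 7*e^(t)/(49*e^(2*t) - 112*e^(t) + 64)
d^2M/dt^2 = (-49*e^(2*t) - 56*e^(t))/(343*e^(3*t) - 1176*e^(2*t) + 1344*e^(t) - 512)
d^3M/dt^3 = (343*e^(3*t) + 1568*e^(2*t) + 448*e^(t))/(2401*e^(4*t) - 10976*e^(3*t) + 18816*e^(2*t) - 14336*e^(t) + 4096)
d^4M/dt^4 = (-2401*e^(4*t) - 30184*e^(3*t) - 34496*e^(2*t) - 3584*e^(t))/(16807*e^(5*t) - 96040*e^(4*t) + 219520*e^(3*t) - 250880*e^(2*t) + 143360*e^(t) - 32768)

E[X^5] = d^5M/dt^5 |_{t=0} = 2646007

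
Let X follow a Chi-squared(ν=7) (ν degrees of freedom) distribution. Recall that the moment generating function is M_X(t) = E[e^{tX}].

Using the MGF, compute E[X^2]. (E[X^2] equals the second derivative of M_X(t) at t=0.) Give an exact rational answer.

M_X(t) = (1 - 2*t)^(-7/2)
D^2[M](t) = -63/(32*t^5*√(1 - 2*t) - 80*t^4*√(1 - 2*t) + 80*t^3*√(1 - 2*t) - 40*t^2*√(1 - 2*t) + 10*t*√(1 - 2*t) - √(1 - 2*t))

E[X^2] = D^2[M](0) = 63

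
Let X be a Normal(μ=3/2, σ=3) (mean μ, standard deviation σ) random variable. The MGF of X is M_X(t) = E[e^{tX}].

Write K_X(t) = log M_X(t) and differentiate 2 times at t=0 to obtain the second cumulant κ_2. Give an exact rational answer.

κ_2 = K^(2)(0) = 9

M_X(t) = e^(9*t^2/2 + 3*t/2)
K_X(t) = log M_X(t) = 9*t^2/2 + 3*t/2
K^(2)(t) = 9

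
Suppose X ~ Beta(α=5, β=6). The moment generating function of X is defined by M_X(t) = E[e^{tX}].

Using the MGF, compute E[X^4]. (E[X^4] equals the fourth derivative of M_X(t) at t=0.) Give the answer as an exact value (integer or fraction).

M_X(t) = ₁F₁(5; 11; t)
M^(4)(t) = 10*₁F₁(9; 15; t)/143

E[X^4] = M^(4)(0) = 10/143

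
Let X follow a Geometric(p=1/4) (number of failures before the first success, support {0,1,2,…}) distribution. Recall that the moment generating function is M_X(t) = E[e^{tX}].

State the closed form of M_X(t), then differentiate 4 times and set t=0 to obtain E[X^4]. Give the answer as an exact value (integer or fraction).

E[X^4] = d^4M/dt^4 |_{t=0} = 3045

M_X(t) = 1/(4*(1 - 3*e^(t)/4))
dM/dt = 3*e^(t)/(9*e^(2*t) - 24*e^(t) + 16)
d^2M/dt^2 = (-9*e^(2*t) - 12*e^(t))/(27*e^(3*t) - 108*e^(2*t) + 144*e^(t) - 64)
d^3M/dt^3 = (27*e^(3*t) + 144*e^(2*t) + 48*e^(t))/(81*e^(4*t) - 432*e^(3*t) + 864*e^(2*t) - 768*e^(t) + 256)
d^4M/dt^4 = (-81*e^(4*t) - 1188*e^(3*t) - 1584*e^(2*t) - 192*e^(t))/(243*e^(5*t) - 1620*e^(4*t) + 4320*e^(3*t) - 5760*e^(2*t) + 3840*e^(t) - 1024)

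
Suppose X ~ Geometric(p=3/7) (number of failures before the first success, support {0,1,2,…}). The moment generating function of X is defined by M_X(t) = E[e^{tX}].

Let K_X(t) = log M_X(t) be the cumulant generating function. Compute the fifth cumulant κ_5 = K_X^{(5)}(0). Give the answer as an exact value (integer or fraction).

M_X(t) = 3/(7*(1 - 4*e^(t)/7))
K_X(t) = log M_X(t) = -log(1 - 4*e^(t)/7) - log(7) + log(3)
K′(t) = -4*e^(t)/(4*e^(t) - 7)
K′′(t) = 28*e^(t)/(16*e^(2*t) - 56*e^(t) + 49)
K′′′(t) = (-112*e^(2*t) - 196*e^(t))/(64*e^(3*t) - 336*e^(2*t) + 588*e^(t) - 343)
K′′′′(t) = (448*e^(3*t) + 3136*e^(2*t) + 1372*e^(t))/(256*e^(4*t) - 1792*e^(3*t) + 4704*e^(2*t) - 5488*e^(t) + 2401)
K′′′′′(t) = (-1792*e^(4*t) - 34496*e^(3*t) - 60368*e^(2*t) - 9604*e^(t))/(1024*e^(5*t) - 8960*e^(4*t) + 31360*e^(3*t) - 54880*e^(2*t) + 48020*e^(t) - 16807)

κ_5 = K′′′′′(0) = 35420/81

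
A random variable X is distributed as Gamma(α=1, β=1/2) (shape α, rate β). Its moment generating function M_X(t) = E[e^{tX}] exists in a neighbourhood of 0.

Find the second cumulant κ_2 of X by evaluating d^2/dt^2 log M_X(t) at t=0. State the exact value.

M_X(t) = 1/(2*(1/2 - t))
K_X(t) = log M_X(t) = -log(1/2 - t) - log(2)
K^(2)(t) = 4/(4*t^2 - 4*t + 1)

κ_2 = K^(2)(0) = 4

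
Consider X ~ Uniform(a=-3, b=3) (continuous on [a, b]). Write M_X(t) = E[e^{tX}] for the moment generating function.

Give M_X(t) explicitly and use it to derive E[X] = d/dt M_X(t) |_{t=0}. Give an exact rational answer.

M_X(t) = (e^(3*t) - e^(-3*t))/(6*t)
M^(1)(t) = (3*t*e^(6*t) + 3*t - e^(6*t) + 1)*e^(-3*t)/(6*t^2)

E[X] = M^(1)(0) = 0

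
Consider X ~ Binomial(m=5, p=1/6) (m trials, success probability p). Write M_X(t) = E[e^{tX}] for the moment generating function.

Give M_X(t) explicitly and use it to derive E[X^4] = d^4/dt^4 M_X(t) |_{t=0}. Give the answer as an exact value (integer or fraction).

E[X^4] = D^4[M](0) = 175/27

M_X(t) = (e^(t)/6 + 5/6)^5
D^4[M](t) = 625*e^(5*t)/7776 + 200*e^(4*t)/243 + 125*e^(3*t)/48 + 625*e^(2*t)/243 + 3125*e^(t)/7776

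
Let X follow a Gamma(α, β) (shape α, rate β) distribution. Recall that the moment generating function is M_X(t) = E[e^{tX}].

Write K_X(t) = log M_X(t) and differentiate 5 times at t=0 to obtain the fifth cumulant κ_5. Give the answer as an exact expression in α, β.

κ_5 = K^(5)(0) = 24*α/β^5

M_X(t) = (β/(β - t))^α
K_X(t) = log M_X(t) = α*(log(β) - log(β - t))
K^(5)(t) = -24*α/(-β^5 + 5*β^4*t - 10*β^3*t^2 + 10*β^2*t^3 - 5*β*t^4 + t^5)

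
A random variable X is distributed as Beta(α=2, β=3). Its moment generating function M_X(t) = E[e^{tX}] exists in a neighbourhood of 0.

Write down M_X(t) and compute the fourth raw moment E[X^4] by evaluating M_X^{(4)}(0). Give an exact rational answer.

E[X^4] = M^(4)(0) = 1/14

M_X(t) = ₁F₁(2; 5; t)
M^(4)(t) = ₁F₁(6; 9; t)/14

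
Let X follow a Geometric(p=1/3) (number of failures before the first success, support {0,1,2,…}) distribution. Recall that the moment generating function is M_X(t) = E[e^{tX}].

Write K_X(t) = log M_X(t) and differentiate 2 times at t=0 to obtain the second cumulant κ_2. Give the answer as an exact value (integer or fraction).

κ_2 = K^(2)(0) = 6

M_X(t) = 1/(3*(1 - 2*e^(t)/3))
K_X(t) = log M_X(t) = -log(1 - 2*e^(t)/3) - log(3)
K^(2)(t) = 6*e^(t)/(4*e^(2*t) - 12*e^(t) + 9)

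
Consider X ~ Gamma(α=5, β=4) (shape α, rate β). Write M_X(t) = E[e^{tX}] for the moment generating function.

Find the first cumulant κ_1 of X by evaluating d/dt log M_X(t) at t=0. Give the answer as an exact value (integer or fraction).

M_X(t) = 1024/(4 - t)^5
K_X(t) = log M_X(t) = -5*log(4 - t) + 10*log(2)
D[K](t) = -5/(t - 4)

κ_1 = D[K](0) = 5/4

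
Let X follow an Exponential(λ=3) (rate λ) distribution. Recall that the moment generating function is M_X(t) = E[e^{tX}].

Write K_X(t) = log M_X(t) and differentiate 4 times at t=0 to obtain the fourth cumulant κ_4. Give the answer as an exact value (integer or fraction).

M_X(t) = 3/(3 - t)
K_X(t) = log M_X(t) = -log(3 - t) + log(3)
D^4[K](t) = 6/(t^4 - 12*t^3 + 54*t^2 - 108*t + 81)

κ_4 = D^4[K](0) = 2/27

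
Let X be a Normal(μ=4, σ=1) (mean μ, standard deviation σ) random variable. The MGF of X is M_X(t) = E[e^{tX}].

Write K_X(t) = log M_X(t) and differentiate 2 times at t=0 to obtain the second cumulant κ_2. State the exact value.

M_X(t) = e^(t^2/2 + 4*t)
K_X(t) = log M_X(t) = t^2/2 + 4*t
K′(t) = t + 4
K′′(t) = 1

κ_2 = K′′(0) = 1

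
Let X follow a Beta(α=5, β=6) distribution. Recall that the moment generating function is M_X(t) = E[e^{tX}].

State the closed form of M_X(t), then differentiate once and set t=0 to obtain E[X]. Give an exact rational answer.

E[X] = M^(1)(0) = 5/11

M_X(t) = ₁F₁(5; 11; t)
M^(1)(t) = 5*₁F₁(6; 12; t)/11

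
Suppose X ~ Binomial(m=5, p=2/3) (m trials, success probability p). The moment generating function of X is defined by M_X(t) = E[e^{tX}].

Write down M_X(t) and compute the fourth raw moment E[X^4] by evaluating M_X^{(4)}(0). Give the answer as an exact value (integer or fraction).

M_X(t) = (2*e^(t)/3 + 1/3)^5
M′(t) = 160*e^(5*t)/243 + 320*e^(4*t)/243 + 80*e^(3*t)/81 + 80*e^(2*t)/243 + 10*e^(t)/243
M′′(t) = 800*e^(5*t)/243 + 1280*e^(4*t)/243 + 80*e^(3*t)/27 + 160*e^(2*t)/243 + 10*e^(t)/243
M′′′(t) = 4000*e^(5*t)/243 + 5120*e^(4*t)/243 + 80*e^(3*t)/9 + 320*e^(2*t)/243 + 10*e^(t)/243
M′′′′(t) = 20000*e^(5*t)/243 + 20480*e^(4*t)/243 + 80*e^(3*t)/3 + 640*e^(2*t)/243 + 10*e^(t)/243

E[X^4] = M′′′′(0) = 5290/27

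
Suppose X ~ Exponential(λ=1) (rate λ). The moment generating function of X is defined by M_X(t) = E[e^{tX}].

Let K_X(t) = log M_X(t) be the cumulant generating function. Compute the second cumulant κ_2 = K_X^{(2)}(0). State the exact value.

M_X(t) = 1/(1 - t)
K_X(t) = log M_X(t) = -log(1 - t)
dK/dt = -1/(t - 1)
d^2K/dt^2 = 1/(t^2 - 2*t + 1)

κ_2 = d^2K/dt^2 |_{t=0} = 1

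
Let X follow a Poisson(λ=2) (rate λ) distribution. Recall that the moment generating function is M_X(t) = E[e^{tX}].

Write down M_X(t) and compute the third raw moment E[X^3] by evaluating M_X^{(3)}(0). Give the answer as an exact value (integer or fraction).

E[X^3] = M′′′(0) = 22

M_X(t) = e^(2*e^(t) - 2)
M′(t) = 2*e^(-2)*e^(t)*e^(2*e^(t))
M′′(t) = (4*e^(2*t)*e^(2*e^(t)) + 2*e^(t)*e^(2*e^(t)))*e^(-2)
M′′′(t) = (8*e^(3*t)*e^(2*e^(t)) + 12*e^(2*t)*e^(2*e^(t)) + 2*e^(t)*e^(2*e^(t)))*e^(-2)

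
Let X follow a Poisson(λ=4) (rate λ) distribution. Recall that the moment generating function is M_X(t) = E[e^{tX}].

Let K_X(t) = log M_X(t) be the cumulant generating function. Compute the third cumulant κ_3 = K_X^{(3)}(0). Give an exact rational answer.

M_X(t) = e^(4*e^(t) - 4)
K_X(t) = log M_X(t) = 4*e^(t) - 4
K′(t) = 4*e^(t)
K′′(t) = 4*e^(t)
K′′′(t) = 4*e^(t)

κ_3 = K′′′(0) = 4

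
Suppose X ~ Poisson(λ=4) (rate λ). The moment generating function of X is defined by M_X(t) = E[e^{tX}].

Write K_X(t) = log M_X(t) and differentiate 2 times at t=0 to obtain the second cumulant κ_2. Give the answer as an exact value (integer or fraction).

M_X(t) = e^(4*e^(t) - 4)
K_X(t) = log M_X(t) = 4*e^(t) - 4
K^(2)(t) = 4*e^(t)

κ_2 = K^(2)(0) = 4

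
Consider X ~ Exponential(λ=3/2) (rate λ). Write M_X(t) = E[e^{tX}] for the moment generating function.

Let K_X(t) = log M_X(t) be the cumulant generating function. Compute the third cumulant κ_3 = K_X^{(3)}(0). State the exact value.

M_X(t) = 3/(2*(3/2 - t))
K_X(t) = log M_X(t) = -log(3/2 - t) - log(2) + log(3)
K′(t) = -2/(2*t - 3)
K′′(t) = 4/(4*t^2 - 12*t + 9)
K′′′(t) = -16/(8*t^3 - 36*t^2 + 54*t - 27)

κ_3 = K′′′(0) = 16/27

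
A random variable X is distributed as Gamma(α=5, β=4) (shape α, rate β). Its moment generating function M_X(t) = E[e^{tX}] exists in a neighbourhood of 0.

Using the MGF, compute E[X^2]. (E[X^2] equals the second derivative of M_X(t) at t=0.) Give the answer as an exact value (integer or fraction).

M_X(t) = 1024/(4 - t)^5
D^2[M](t) = -30720/(t^7 - 28*t^6 + 336*t^5 - 2240*t^4 + 8960*t^3 - 21504*t^2 + 28672*t - 16384)

E[X^2] = D^2[M](0) = 15/8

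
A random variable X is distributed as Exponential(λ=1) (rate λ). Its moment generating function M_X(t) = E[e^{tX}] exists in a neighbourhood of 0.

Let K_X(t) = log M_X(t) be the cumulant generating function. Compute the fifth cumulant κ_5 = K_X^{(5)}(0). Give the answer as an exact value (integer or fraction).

M_X(t) = 1/(1 - t)
K_X(t) = log M_X(t) = -log(1 - t)
K′(t) = -1/(t - 1)
K′′(t) = 1/(t^2 - 2*t + 1)
K′′′(t) = -2/(t^3 - 3*t^2 + 3*t - 1)
K′′′′(t) = 6/(t^4 - 4*t^3 + 6*t^2 - 4*t + 1)
K′′′′′(t) = -24/(t^5 - 5*t^4 + 10*t^3 - 10*t^2 + 5*t - 1)

κ_5 = K′′′′′(0) = 24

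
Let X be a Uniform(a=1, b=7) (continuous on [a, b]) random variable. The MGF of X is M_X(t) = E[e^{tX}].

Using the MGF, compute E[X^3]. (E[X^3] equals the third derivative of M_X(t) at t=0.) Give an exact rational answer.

E[X^3] = d^3M/dt^3 |_{t=0} = 100

M_X(t) = (e^(7*t) - e^(t))/(6*t)
dM/dt = (7*t*e^(7*t) - t*e^(t) - e^(7*t) + e^(t))/(6*t^2)
d^2M/dt^2 = (49*t^2*e^(7*t) - t^2*e^(t) - 14*t*e^(7*t) + 2*t*e^(t) + 2*e^(7*t) - 2*e^(t))/(6*t^3)
d^3M/dt^3 = (343*t^3*e^(7*t) - t^3*e^(t) - 147*t^2*e^(7*t) + 3*t^2*e^(t) + 42*t*e^(7*t) - 6*t*e^(t) - 6*e^(7*t) + 6*e^(t))/(6*t^4)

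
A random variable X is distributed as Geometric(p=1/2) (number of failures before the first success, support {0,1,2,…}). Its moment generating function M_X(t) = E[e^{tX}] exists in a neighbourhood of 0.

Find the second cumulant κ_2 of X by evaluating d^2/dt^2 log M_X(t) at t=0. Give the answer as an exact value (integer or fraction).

M_X(t) = 1/(2*(1 - e^(t)/2))
K_X(t) = log M_X(t) = -log(1 - e^(t)/2) - log(2)
D^2[K](t) = 2*e^(t)/(e^(2*t) - 4*e^(t) + 4)

κ_2 = D^2[K](0) = 2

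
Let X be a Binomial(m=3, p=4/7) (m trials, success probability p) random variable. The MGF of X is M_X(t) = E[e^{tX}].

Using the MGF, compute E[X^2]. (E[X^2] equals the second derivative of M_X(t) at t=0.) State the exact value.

M_X(t) = (4*e^(t)/7 + 3/7)^3
D^2[M](t) = 576*e^(3*t)/343 + 576*e^(2*t)/343 + 108*e^(t)/343

E[X^2] = D^2[M](0) = 180/49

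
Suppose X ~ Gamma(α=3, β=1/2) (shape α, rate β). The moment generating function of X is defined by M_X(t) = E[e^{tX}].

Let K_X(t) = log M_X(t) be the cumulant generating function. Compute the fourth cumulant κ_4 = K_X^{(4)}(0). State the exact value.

M_X(t) = 1/(8*(1/2 - t)^3)
K_X(t) = log M_X(t) = -3*log(1/2 - t) - 3*log(2)
K^(4)(t) = 288/(16*t^4 - 32*t^3 + 24*t^2 - 8*t + 1)

κ_4 = K^(4)(0) = 288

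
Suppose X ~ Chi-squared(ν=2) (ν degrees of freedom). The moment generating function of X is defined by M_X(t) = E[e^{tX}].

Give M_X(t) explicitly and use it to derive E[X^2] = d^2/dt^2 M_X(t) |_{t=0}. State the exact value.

M_X(t) = 1/(1 - 2*t)
D^2[M](t) = -8/(8*t^3 - 12*t^2 + 6*t - 1)

E[X^2] = D^2[M](0) = 8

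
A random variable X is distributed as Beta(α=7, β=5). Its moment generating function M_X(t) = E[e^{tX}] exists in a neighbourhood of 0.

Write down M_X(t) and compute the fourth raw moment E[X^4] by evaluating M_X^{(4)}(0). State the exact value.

M_X(t) = ₁F₁(7; 12; t)
M′(t) = 7*₁F₁(8; 13; t)/12
M′′(t) = 14*₁F₁(9; 14; t)/39
M′′′(t) = 3*₁F₁(10; 15; t)/13
M′′′′(t) = 2*₁F₁(11; 16; t)/13

E[X^4] = M′′′′(0) = 2/13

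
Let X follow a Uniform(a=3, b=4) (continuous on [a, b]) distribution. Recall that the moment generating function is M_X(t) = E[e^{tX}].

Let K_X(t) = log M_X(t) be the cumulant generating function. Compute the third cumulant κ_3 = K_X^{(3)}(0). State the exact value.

κ_3 = D^3[K](0) = 0

M_X(t) = (e^(4*t) - e^(3*t))/t
K_X(t) = log M_X(t) = -log(t) + log(e^(4*t) - e^(3*t))
D^3[K](t) = (t^3*e^(2*t) + t^3*e^(t) - 2*e^(3*t) + 6*e^(2*t) - 6*e^(t) + 2)/(t^3*e^(3*t) - 3*t^3*e^(2*t) + 3*t^3*e^(t) - t^3)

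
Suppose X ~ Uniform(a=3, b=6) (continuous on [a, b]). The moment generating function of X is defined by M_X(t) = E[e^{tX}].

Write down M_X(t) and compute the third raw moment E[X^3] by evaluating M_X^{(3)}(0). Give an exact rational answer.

M_X(t) = (e^(6*t) - e^(3*t))/(3*t)
M^(3)(t) = (72*t^3*e^(6*t) - 9*t^3*e^(3*t) - 36*t^2*e^(6*t) + 9*t^2*e^(3*t) + 12*t*e^(6*t) - 6*t*e^(3*t) - 2*e^(6*t) + 2*e^(3*t))/t^4

E[X^3] = M^(3)(0) = 405/4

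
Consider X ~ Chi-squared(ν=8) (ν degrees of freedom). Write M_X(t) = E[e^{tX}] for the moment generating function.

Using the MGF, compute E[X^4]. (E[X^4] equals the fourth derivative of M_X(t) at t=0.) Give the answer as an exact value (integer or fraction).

M_X(t) = (1 - 2*t)^(-4)
M′(t) = -8/(32*t^5 - 80*t^4 + 80*t^3 - 40*t^2 + 10*t - 1)
M′′(t) = 80/(64*t^6 - 192*t^5 + 240*t^4 - 160*t^3 + 60*t^2 - 12*t + 1)
M′′′(t) = -960/(128*t^7 - 448*t^6 + 672*t^5 - 560*t^4 + 280*t^3 - 84*t^2 + 14*t - 1)
M′′′′(t) = 13440/(256*t^8 - 1024*t^7 + 1792*t^6 - 1792*t^5 + 1120*t^4 - 448*t^3 + 112*t^2 - 16*t + 1)

E[X^4] = M′′′′(0) = 13440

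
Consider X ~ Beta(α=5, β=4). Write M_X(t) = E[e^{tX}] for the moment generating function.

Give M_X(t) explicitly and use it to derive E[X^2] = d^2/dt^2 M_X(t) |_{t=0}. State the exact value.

E[X^2] = M′′(0) = 1/3

M_X(t) = ₁F₁(5; 9; t)
M′(t) = 5*₁F₁(6; 10; t)/9
M′′(t) = ₁F₁(7; 11; t)/3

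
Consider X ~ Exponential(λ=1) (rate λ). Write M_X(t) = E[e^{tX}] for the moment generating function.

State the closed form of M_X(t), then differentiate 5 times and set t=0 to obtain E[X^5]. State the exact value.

M_X(t) = 1/(1 - t)
M′(t) = 1/(t^2 - 2*t + 1)
M′′(t) = -2/(t^3 - 3*t^2 + 3*t - 1)
M′′′(t) = 6/(t^4 - 4*t^3 + 6*t^2 - 4*t + 1)
M′′′′(t) = -24/(t^5 - 5*t^4 + 10*t^3 - 10*t^2 + 5*t - 1)
M′′′′′(t) = 120/(t^6 - 6*t^5 + 15*t^4 - 20*t^3 + 15*t^2 - 6*t + 1)

E[X^5] = M′′′′′(0) = 120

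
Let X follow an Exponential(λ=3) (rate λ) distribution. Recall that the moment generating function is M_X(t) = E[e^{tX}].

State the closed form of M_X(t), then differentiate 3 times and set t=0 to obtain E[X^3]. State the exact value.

E[X^3] = M^(3)(0) = 2/9

M_X(t) = 3/(3 - t)
M^(3)(t) = 18/(t^4 - 12*t^3 + 54*t^2 - 108*t + 81)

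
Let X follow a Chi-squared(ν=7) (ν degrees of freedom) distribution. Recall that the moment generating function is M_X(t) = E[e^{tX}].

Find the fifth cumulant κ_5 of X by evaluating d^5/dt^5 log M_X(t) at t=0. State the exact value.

κ_5 = D^5[K](0) = 2688

M_X(t) = (1 - 2*t)^(-7/2)
K_X(t) = log M_X(t) = -7*log(1 - 2*t)/2
D^5[K](t) = -2688/(32*t^5 - 80*t^4 + 80*t^3 - 40*t^2 + 10*t - 1)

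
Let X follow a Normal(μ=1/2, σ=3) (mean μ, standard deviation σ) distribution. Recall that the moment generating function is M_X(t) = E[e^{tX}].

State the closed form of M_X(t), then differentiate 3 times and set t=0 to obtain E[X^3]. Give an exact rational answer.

M_X(t) = e^(9*t^2/2 + t/2)
M′(t) = 9*t*e^(t/2)*e^(9*t^2/2) + e^(t/2)*e^(9*t^2/2)/2
M′′(t) = 81*t^2*e^(t/2)*e^(9*t^2/2) + 9*t*e^(t/2)*e^(9*t^2/2) + 37*e^(t/2)*e^(9*t^2/2)/4
M′′′(t) = 729*t^3*e^(t/2)*e^(9*t^2/2) + 243*t^2*e^(t/2)*e^(9*t^2/2)/2 + 999*t*e^(t/2)*e^(9*t^2/2)/4 + 109*e^(t/2)*e^(9*t^2/2)/8

E[X^3] = M′′′(0) = 109/8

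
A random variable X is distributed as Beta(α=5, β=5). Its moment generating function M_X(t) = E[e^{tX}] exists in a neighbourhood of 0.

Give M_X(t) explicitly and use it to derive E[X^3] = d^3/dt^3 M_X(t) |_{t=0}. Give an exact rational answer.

E[X^3] = D^3[M](0) = 7/44

M_X(t) = ₁F₁(5; 10; t)
D^3[M](t) = 7*₁F₁(8; 13; t)/44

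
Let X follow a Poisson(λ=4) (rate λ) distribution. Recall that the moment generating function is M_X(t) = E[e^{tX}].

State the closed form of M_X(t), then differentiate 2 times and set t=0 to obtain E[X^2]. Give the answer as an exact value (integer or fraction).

M_X(t) = e^(4*e^(t) - 4)
D^2[M](t) = (16*e^(2*t)*e^(4*e^(t)) + 4*e^(t)*e^(4*e^(t)))*e^(-4)

E[X^2] = D^2[M](0) = 20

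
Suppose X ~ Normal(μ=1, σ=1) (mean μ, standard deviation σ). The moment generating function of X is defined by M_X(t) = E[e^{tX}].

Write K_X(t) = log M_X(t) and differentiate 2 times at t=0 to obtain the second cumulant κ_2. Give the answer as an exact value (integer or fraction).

κ_2 = K^(2)(0) = 1

M_X(t) = e^(t^2/2 + t)
K_X(t) = log M_X(t) = t^2/2 + t
K^(2)(t) = 1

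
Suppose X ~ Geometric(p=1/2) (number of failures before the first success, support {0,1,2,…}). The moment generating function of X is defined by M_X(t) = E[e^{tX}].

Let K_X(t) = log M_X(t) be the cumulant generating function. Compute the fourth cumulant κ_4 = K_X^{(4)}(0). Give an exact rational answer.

M_X(t) = 1/(2*(1 - e^(t)/2))
K_X(t) = log M_X(t) = -log(1 - e^(t)/2) - log(2)
K′(t) = -e^(t)/(e^(t) - 2)
K′′(t) = 2*e^(t)/(e^(2*t) - 4*e^(t) + 4)
K′′′(t) = (-2*e^(2*t) - 4*e^(t))/(e^(3*t) - 6*e^(2*t) + 12*e^(t) - 8)
K′′′′(t) = (2*e^(3*t) + 16*e^(2*t) + 8*e^(t))/(e^(4*t) - 8*e^(3*t) + 24*e^(2*t) - 32*e^(t) + 16)

κ_4 = K′′′′(0) = 26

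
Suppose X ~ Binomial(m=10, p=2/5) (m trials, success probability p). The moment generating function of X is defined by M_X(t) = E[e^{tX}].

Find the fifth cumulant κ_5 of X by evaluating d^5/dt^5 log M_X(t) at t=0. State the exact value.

κ_5 = D^5[K](0) = -564/625

M_X(t) = (2*e^(t)/5 + 3/5)^10
K_X(t) = log M_X(t) = 10*log(2*e^(t)/5 + 3/5)
D^5[K](t) = (-480*e^(4*t) + 7920*e^(3*t) - 11880*e^(2*t) + 1620*e^(t))/(32*e^(5*t) + 240*e^(4*t) + 720*e^(3*t) + 1080*e^(2*t) + 810*e^(t) + 243)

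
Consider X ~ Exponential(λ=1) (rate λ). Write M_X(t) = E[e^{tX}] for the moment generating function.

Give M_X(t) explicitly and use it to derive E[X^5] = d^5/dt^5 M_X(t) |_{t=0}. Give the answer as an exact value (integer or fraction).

M_X(t) = 1/(1 - t)
M^(5)(t) = 120/(t^6 - 6*t^5 + 15*t^4 - 20*t^3 + 15*t^2 - 6*t + 1)

E[X^5] = M^(5)(0) = 120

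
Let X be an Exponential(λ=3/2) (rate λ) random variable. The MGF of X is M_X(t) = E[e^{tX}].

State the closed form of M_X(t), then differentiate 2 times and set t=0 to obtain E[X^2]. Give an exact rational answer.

E[X^2] = M^(2)(0) = 8/9

M_X(t) = 3/(2*(3/2 - t))
M^(2)(t) = -24/(8*t^3 - 36*t^2 + 54*t - 27)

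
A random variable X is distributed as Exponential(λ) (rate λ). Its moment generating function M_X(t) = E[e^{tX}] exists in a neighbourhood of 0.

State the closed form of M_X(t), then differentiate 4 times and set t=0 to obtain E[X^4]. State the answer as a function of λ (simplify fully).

E[X^4] = M^(4)(0) = 24/λ^4

M_X(t) = λ/(λ - t)
M^(4)(t) = -24*λ/(-λ^5 + 5*λ^4*t - 10*λ^3*t^2 + 10*λ^2*t^3 - 5*λ*t^4 + t^5)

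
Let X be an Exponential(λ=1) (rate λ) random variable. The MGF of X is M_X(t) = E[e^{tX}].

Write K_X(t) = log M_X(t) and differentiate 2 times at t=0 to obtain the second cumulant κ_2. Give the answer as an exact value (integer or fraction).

κ_2 = d^2K/dt^2 |_{t=0} = 1

M_X(t) = 1/(1 - t)
K_X(t) = log M_X(t) = -log(1 - t)
dK/dt = -1/(t - 1)
d^2K/dt^2 = 1/(t^2 - 2*t + 1)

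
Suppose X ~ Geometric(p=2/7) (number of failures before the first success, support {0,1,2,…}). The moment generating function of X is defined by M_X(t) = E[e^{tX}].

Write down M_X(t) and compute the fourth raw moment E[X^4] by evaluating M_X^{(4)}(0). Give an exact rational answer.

E[X^4] = d^4M/dt^4 |_{t=0} = 1590

M_X(t) = 2/(7*(1 - 5*e^(t)/7))
dM/dt = 10*e^(t)/(25*e^(2*t) - 70*e^(t) + 49)
d^2M/dt^2 = (-50*e^(2*t) - 70*e^(t))/(125*e^(3*t) - 525*e^(2*t) + 735*e^(t) - 343)
d^3M/dt^3 = (250*e^(3*t) + 1400*e^(2*t) + 490*e^(t))/(625*e^(4*t) - 3500*e^(3*t) + 7350*e^(2*t) - 6860*e^(t) + 2401)
d^4M/dt^4 = (-1250*e^(4*t) - 19250*e^(3*t) - 26950*e^(2*t) - 3430*e^(t))/(3125*e^(5*t) - 21875*e^(4*t) + 61250*e^(3*t) - 85750*e^(2*t) + 60025*e^(t) - 16807)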